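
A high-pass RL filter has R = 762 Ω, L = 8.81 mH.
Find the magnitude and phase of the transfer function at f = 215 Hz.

Step 1 — Angular frequency: ω = 2π·215 = 1351 rad/s.
Step 2 — Transfer function: H(jω) = jωL/(R + jωL).
Step 3 — Numerator jωL = j·11.9; denominator R + jωL = 762 + j11.9.
Step 4 — H = 0.0002439 + j0.01561.
Step 5 — Magnitude: |H| = 0.01562 (-36.1 dB); phase: φ = 89.1°.

|H| = 0.01562 (-36.1 dB), φ = 89.1°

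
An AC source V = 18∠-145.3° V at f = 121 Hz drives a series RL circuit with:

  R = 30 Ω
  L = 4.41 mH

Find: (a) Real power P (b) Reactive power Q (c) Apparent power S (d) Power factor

Step 1 — Angular frequency: ω = 2π·f = 2π·121 = 760.3 rad/s.
Step 2 — Component impedances:
  R: Z = R = 30 Ω
  L: Z = jωL = j·760.3·0.00441 = 0 + j3.353 Ω
Step 3 — Series combination: Z_total = R + L = 30 + j3.353 Ω = 30.19∠6.4° Ω.
Step 4 — Source phasor: V = 18∠-145.3° V = -14.8 - j10.25 V.
Step 5 — Current: I = V / Z = -0.5249 - j0.2829 A = 0.5963∠-151.7° A.
Step 6 — Complex power: S = V·I* = 10.67 + j1.192 VA.
Step 7 — Real power: P = Re(S) = 10.67 W.
Step 8 — Reactive power: Q = Im(S) = 1.192 VAR.
Step 9 — Apparent power: |S| = 10.73 VA.
Step 10 — Power factor: PF = P/|S| = 0.9938 (lagging).

(a) P = 10.67 W  (b) Q = 1.192 VAR  (c) S = 10.73 VA  (d) PF = 0.9938 (lagging)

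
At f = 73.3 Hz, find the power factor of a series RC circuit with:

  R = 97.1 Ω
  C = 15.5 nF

Step 1 — Angular frequency: ω = 2π·f = 2π·73.3 = 460.6 rad/s.
Step 2 — Component impedances:
  R: Z = R = 97.1 Ω
  C: Z = 1/(jωC) = -j/(ω·C) = 0 - j1.401e+05 Ω
Step 3 — Series combination: Z_total = R + C = 97.1 - j1.401e+05 Ω = 1.401e+05∠-90.0° Ω.
Step 4 — Power factor: PF = cos(φ) = Re(Z)/|Z| = 97.1/1.4008e+05 = 0.0006932.
Step 5 — Type: Im(Z) = -1.401e+05 ⇒ leading (phase φ = -90.0°).

PF = 0.0006932 (leading, φ = -90.0°)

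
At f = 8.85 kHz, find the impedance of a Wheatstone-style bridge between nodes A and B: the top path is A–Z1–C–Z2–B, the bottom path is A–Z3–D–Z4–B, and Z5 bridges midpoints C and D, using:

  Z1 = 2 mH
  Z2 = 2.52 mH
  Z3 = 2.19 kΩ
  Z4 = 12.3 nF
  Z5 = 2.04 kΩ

Step 1 — Angular frequency: ω = 2π·f = 2π·8850 = 5.561e+04 rad/s.
Step 2 — Component impedances:
  Z1: Z = jωL = j·5.561e+04·0.002 = 0 + j111.2 Ω
  Z2: Z = jωL = j·5.561e+04·0.00252 = 0 + j140.1 Ω
  Z3: Z = R = 2190 Ω
  Z4: Z = 1/(jωC) = -j/(ω·C) = 0 - j1462 Ω
  Z5: Z = R = 2040 Ω
Step 3 — Bridge requires nodal analysis (the Z5 bridge couples midpoints C and D, so the two paths cannot be reduced to a simple series/parallel combination). Setting node B to ground and injecting 1 A at node A, the 3-node admittance system at A, C, D solves to V_A = Z_AB = 17.36 + j268.4 Ω = 269∠86.3° Ω.

Z = 17.36 + j268.4 Ω = 269∠86.3° Ω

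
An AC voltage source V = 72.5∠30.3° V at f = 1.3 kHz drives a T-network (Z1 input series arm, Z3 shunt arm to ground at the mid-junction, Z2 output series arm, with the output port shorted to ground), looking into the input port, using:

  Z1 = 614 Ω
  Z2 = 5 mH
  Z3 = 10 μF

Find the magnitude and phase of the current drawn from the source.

Step 1 — Angular frequency: ω = 2π·f = 2π·1300 = 8168 rad/s.
Step 2 — Component impedances:
  Z1: Z = R = 614 Ω
  Z2: Z = jωL = j·8168·0.005 = 0 + j40.84 Ω
  Z3: Z = 1/(jωC) = -j/(ω·C) = 0 - j12.24 Ω
Step 3 — With the output port shorted to ground, the output series arm Z2 runs from the junction to ground; the shunt arm Z3 also runs from the junction to ground. They appear in parallel: Z3 || Z2 = 0 - j17.48 Ω.
Step 4 — Series with input arm Z1: Z_in = Z1 + (Z3 || Z2) = 614 - j17.48 Ω = 614.2∠-1.6° Ω.
Step 5 — Source phasor: V = 72.5∠30.3° V = 62.6 + j36.58 V.
Step 6 — Ohm's law: I = V / Z_total = (62.6 + j36.58) / (614 - j17.48) = 0.1002 + j0.06243 A.
Step 7 — Convert to polar: |I| = 0.118 A, ∠I = 31.9°.

I = 0.118∠31.9° A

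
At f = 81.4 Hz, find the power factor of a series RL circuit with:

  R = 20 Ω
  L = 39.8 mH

Step 1 — Angular frequency: ω = 2π·f = 2π·81.4 = 511.5 rad/s.
Step 2 — Component impedances:
  R: Z = R = 20 Ω
  L: Z = jωL = j·511.5·0.0398 = 0 + j20.36 Ω
Step 3 — Series combination: Z_total = R + L = 20 + j20.36 Ω = 28.54∠45.5° Ω.
Step 4 — Power factor: PF = cos(φ) = Re(Z)/|Z| = 20/28.54 = 0.7008.
Step 5 — Type: Im(Z) = 20.36 ⇒ lagging (phase φ = 45.5°).

PF = 0.7008 (lagging, φ = 45.5°)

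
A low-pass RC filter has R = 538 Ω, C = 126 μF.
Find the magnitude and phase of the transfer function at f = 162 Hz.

Step 1 — Angular frequency: ω = 2π·162 = 1018 rad/s.
Step 2 — Transfer function: H(jω) = 1/(1 + jωRC).
Step 3 — Denominator: 1 + jωRC = 1 + j·1018·538·0.000126 = 1 + j69.
Step 4 — H = 0.00021 - j0.01449.
Step 5 — Magnitude: |H| = 0.01449 (-36.8 dB); phase: φ = -89.2°.

|H| = 0.01449 (-36.8 dB), φ = -89.2°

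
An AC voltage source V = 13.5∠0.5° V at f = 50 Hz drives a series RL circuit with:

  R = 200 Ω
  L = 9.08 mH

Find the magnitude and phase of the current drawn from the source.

Step 1 — Angular frequency: ω = 2π·f = 2π·50 = 314.2 rad/s.
Step 2 — Component impedances:
  R: Z = R = 200 Ω
  L: Z = jωL = j·314.2·0.00908 = 0 + j2.853 Ω
Step 3 — Series combination: Z_total = R + L = 200 + j2.853 Ω = 200∠0.8° Ω.
Step 4 — Source phasor: V = 13.5∠0.5° V = 13.5 + j0.1178 V.
Step 5 — Ohm's law: I = V / Z_total = (13.5 + j0.1178) / (200 + j2.853) = 0.06749 - j0.0003736 A.
Step 6 — Convert to polar: |I| = 0.06749 A, ∠I = -0.3°.

I = 0.06749∠-0.3° A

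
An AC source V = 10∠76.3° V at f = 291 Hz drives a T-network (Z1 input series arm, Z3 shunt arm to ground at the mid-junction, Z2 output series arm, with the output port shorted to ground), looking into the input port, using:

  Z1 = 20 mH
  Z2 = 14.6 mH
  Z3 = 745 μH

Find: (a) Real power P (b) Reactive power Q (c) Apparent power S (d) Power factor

Step 1 — Angular frequency: ω = 2π·f = 2π·291 = 1828 rad/s.
Step 2 — Component impedances:
  Z1: Z = jωL = j·1828·0.02 = 0 + j36.57 Ω
  Z2: Z = jωL = j·1828·0.0146 = 0 + j26.69 Ω
  Z3: Z = jωL = j·1828·0.000745 = 0 + j1.362 Ω
Step 3 — With the output port shorted to ground, the output series arm Z2 runs from the junction to ground; the shunt arm Z3 also runs from the junction to ground. They appear in parallel: Z3 || Z2 = 0 + j1.296 Ω.
Step 4 — Series with input arm Z1: Z_in = Z1 + (Z3 || Z2) = 0 + j37.86 Ω = 37.86∠90.0° Ω.
Step 5 — Source phasor: V = 10∠76.3° V = 2.368 + j9.715 V.
Step 6 — Current: I = V / Z = 0.2566 - j0.06255 A = 0.2641∠-13.7° A.
Step 7 — Complex power: S = V·I* = 0 + j2.641 VA.
Step 8 — Real power: P = Re(S) = 0 W.
Step 9 — Reactive power: Q = Im(S) = 2.641 VAR.
Step 10 — Apparent power: |S| = 2.641 VA.
Step 11 — Power factor: PF = P/|S| = 0 (lagging).

(a) P = 0 W  (b) Q = 2.641 VAR  (c) S = 2.641 VA  (d) PF = 0 (lagging)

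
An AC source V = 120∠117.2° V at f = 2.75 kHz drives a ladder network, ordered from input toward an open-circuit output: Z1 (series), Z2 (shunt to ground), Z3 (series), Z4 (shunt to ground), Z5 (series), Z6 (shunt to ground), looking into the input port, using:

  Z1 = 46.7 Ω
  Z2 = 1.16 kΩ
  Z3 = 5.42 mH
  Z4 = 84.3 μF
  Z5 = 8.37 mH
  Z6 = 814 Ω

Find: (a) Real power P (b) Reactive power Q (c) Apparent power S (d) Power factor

Step 1 — Angular frequency: ω = 2π·f = 2π·2750 = 1.728e+04 rad/s.
Step 2 — Component impedances:
  Z1: Z = R = 46.7 Ω
  Z2: Z = R = 1160 Ω
  Z3: Z = jωL = j·1.728e+04·0.00542 = 0 + j93.65 Ω
  Z4: Z = 1/(jωC) = -j/(ω·C) = 0 - j0.6865 Ω
  Z5: Z = jωL = j·1.728e+04·0.00837 = 0 + j144.6 Ω
  Z6: Z = R = 814 Ω
Step 3 — Ladder network (open output): work backward from the far end, alternating series and parallel combinations. Z_in = 54.1 + j92.37 Ω = 107∠59.6° Ω.
Step 4 — Source phasor: V = 120∠117.2° V = -54.85 + j106.7 V.
Step 5 — Current: I = V / Z = 0.6013 + j0.946 A = 1.121∠57.6° A.
Step 6 — Complex power: S = V·I* = 67.99 + j116.1 VA.
Step 7 — Real power: P = Re(S) = 67.99 W.
Step 8 — Reactive power: Q = Im(S) = 116.1 VAR.
Step 9 — Apparent power: |S| = 134.5 VA.
Step 10 — Power factor: PF = P/|S| = 0.5054 (lagging).

(a) P = 67.99 W  (b) Q = 116.1 VAR  (c) S = 134.5 VA  (d) PF = 0.5054 (lagging)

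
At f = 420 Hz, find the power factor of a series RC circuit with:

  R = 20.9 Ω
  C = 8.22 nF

Step 1 — Angular frequency: ω = 2π·f = 2π·420 = 2639 rad/s.
Step 2 — Component impedances:
  R: Z = R = 20.9 Ω
  C: Z = 1/(jωC) = -j/(ω·C) = 0 - j4.61e+04 Ω
Step 3 — Series combination: Z_total = R + C = 20.9 - j4.61e+04 Ω = 4.61e+04∠-90.0° Ω.
Step 4 — Power factor: PF = cos(φ) = Re(Z)/|Z| = 20.9/4.61e+04 = 0.0004534.
Step 5 — Type: Im(Z) = -4.61e+04 ⇒ leading (phase φ = -90.0°).

PF = 0.0004534 (leading, φ = -90.0°)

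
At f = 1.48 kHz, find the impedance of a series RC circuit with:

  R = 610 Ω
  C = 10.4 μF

Step 1 — Angular frequency: ω = 2π·f = 2π·1480 = 9299 rad/s.
Step 2 — Component impedances:
  R: Z = R = 610 Ω
  C: Z = 1/(jωC) = -j/(ω·C) = 0 - j10.34 Ω
Step 3 — Series combination: Z_total = R + C = 610 - j10.34 Ω = 610.1∠-1.0° Ω.

Z = 610 - j10.34 Ω = 610.1∠-1.0° Ω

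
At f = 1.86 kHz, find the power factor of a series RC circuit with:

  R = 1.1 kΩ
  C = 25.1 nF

Step 1 — Angular frequency: ω = 2π·f = 2π·1860 = 1.169e+04 rad/s.
Step 2 — Component impedances:
  R: Z = R = 1100 Ω
  C: Z = 1/(jωC) = -j/(ω·C) = 0 - j3409 Ω
Step 3 — Series combination: Z_total = R + C = 1100 - j3409 Ω = 3582∠-72.1° Ω.
Step 4 — Power factor: PF = cos(φ) = Re(Z)/|Z| = 1100/3582 = 0.3071.
Step 5 — Type: Im(Z) = -3409 ⇒ leading (phase φ = -72.1°).

PF = 0.3071 (leading, φ = -72.1°)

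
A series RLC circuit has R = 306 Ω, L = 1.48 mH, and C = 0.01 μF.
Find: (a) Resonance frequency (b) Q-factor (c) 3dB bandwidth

Step 1 — Resonance condition Im(Z)=0 gives ω₀ = 1/√(LC).
Step 2 — ω₀ = 1/√(0.00148·1e-08) = 2.599e+05 rad/s.
Step 3 — f₀ = ω₀/(2π) = 4.137e+04 Hz.
Step 4 — Series Q: Q = ω₀L/R = 2.599e+05·0.00148/306 = 1.257.
Step 5 — 3dB bandwidth: Δω = ω₀/Q = 2.068e+05 rad/s; BW = Δω/(2π) = 3.291e+04 Hz.

(a) f₀ = 4.137e+04 Hz  (b) Q = 1.257  (c) BW = 3.291e+04 Hz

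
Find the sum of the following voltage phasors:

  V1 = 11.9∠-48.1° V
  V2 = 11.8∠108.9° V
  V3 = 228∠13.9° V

Step 1 — Convert each phasor to rectangular form:
  V1 = 11.9·(cos(-48.1°) + j·sin(-48.1°)) = 7.947 - j8.857 V
  V2 = 11.8·(cos(108.9°) + j·sin(108.9°)) = -3.822 + j11.16 V
  V3 = 228·(cos(13.9°) + j·sin(13.9°)) = 221.3 + j54.77 V
Step 2 — Sum components: V_total = 225.4 + j57.08 V.
Step 3 — Convert to polar: |V_total| = 232.6 V, ∠V_total = 14.2°.

V_total = 232.6∠14.2° V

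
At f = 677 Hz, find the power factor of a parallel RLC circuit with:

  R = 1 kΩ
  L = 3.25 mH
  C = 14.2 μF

Step 1 — Angular frequency: ω = 2π·f = 2π·677 = 4254 rad/s.
Step 2 — Component impedances:
  R: Z = R = 1000 Ω
  L: Z = jωL = j·4254·0.00325 = 0 + j13.82 Ω
  C: Z = 1/(jωC) = -j/(ω·C) = 0 - j16.56 Ω
Step 3 — Parallel combination: 1/Z_total = 1/R + 1/L + 1/C; Z_total = 6.975 + j83.22 Ω = 83.51∠85.2° Ω.
Step 4 — Power factor: PF = cos(φ) = Re(Z)/|Z| = 6.9746/83.514 = 0.08351.
Step 5 — Type: Im(Z) = 83.22 ⇒ lagging (phase φ = 85.2°).

PF = 0.08351 (lagging, φ = 85.2°)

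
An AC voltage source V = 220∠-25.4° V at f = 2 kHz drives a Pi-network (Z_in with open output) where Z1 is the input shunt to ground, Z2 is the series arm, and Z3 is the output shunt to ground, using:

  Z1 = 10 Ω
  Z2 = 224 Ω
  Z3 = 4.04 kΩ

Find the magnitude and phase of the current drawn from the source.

Step 1 — Angular frequency: ω = 2π·f = 2π·2000 = 1.257e+04 rad/s.
Step 2 — Component impedances:
  Z1: Z = R = 10 Ω
  Z2: Z = R = 224 Ω
  Z3: Z = R = 4040 Ω
Step 3 — With open output, the series arm Z2 and the output shunt Z3 appear in series to ground: Z2 + Z3 = 4264 Ω.
Step 4 — Parallel with input shunt Z1: Z_in = Z1 || (Z2 + Z3) = 9.977 Ω = 9.977∠0.0° Ω.
Step 5 — Source phasor: V = 220∠-25.4° V = 198.7 - j94.37 V.
Step 6 — Ohm's law: I = V / Z_total = (198.7 - j94.37) / (9.977) = 19.92 - j9.459 A.
Step 7 — Convert to polar: |I| = 22.05 A, ∠I = -25.4°.

I = 22.05∠-25.4° A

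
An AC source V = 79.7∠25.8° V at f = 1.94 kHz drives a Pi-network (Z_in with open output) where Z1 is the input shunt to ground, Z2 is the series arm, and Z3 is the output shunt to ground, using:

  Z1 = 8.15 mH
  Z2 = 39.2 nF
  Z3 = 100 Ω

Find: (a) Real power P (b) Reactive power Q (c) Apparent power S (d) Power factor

Step 1 — Angular frequency: ω = 2π·f = 2π·1940 = 1.219e+04 rad/s.
Step 2 — Component impedances:
  Z1: Z = jωL = j·1.219e+04·0.00815 = 0 + j99.34 Ω
  Z2: Z = 1/(jωC) = -j/(ω·C) = 0 - j2093 Ω
  Z3: Z = R = 100 Ω
Step 3 — With open output, the series arm Z2 and the output shunt Z3 appear in series to ground: Z2 + Z3 = 100 - j2093 Ω.
Step 4 — Parallel with input shunt Z1: Z_in = Z1 || (Z2 + Z3) = 0.2477 + j104.3 Ω = 104.3∠89.9° Ω.
Step 5 — Source phasor: V = 79.7∠25.8° V = 71.76 + j34.69 V.
Step 6 — Current: I = V / Z = 0.3343 - j0.6873 A = 0.7643∠-64.1° A.
Step 7 — Complex power: S = V·I* = 0.1447 + j60.91 VA.
Step 8 — Real power: P = Re(S) = 0.1447 W.
Step 9 — Reactive power: Q = Im(S) = 60.91 VAR.
Step 10 — Apparent power: |S| = 60.91 VA.
Step 11 — Power factor: PF = P/|S| = 0.002375 (lagging).

(a) P = 0.1447 W  (b) Q = 60.91 VAR  (c) S = 60.91 VA  (d) PF = 0.002375 (lagging)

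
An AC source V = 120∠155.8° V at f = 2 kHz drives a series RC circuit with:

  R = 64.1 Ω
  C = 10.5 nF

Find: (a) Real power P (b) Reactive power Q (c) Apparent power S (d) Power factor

Step 1 — Angular frequency: ω = 2π·f = 2π·2000 = 1.257e+04 rad/s.
Step 2 — Component impedances:
  R: Z = R = 64.1 Ω
  C: Z = 1/(jωC) = -j/(ω·C) = 0 - j7579 Ω
Step 3 — Series combination: Z_total = R + C = 64.1 - j7579 Ω = 7579∠-89.5° Ω.
Step 4 — Source phasor: V = 120∠155.8° V = -109.5 + j49.19 V.
Step 5 — Current: I = V / Z = -0.006612 - j0.01439 A = 0.01583∠-114.7° A.
Step 6 — Complex power: S = V·I* = 0.01607 - j1.9 VA.
Step 7 — Real power: P = Re(S) = 0.01607 W.
Step 8 — Reactive power: Q = Im(S) = -1.9 VAR.
Step 9 — Apparent power: |S| = 1.9 VA.
Step 10 — Power factor: PF = P/|S| = 0.008457 (leading).

(a) P = 0.01607 W  (b) Q = -1.9 VAR  (c) S = 1.9 VA  (d) PF = 0.008457 (leading)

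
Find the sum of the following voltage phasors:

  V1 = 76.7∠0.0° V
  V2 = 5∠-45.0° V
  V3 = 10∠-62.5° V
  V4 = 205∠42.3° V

Step 1 — Convert each phasor to rectangular form:
  V1 = 76.7·(cos(0.0°) + j·sin(0.0°)) = 76.7 V
  V2 = 5·(cos(-45.0°) + j·sin(-45.0°)) = 3.536 - j3.536 V
  V3 = 10·(cos(-62.5°) + j·sin(-62.5°)) = 4.617 - j8.87 V
  V4 = 205·(cos(42.3°) + j·sin(42.3°)) = 151.6 + j138 V
Step 2 — Sum components: V_total = 236.5 + j125.6 V.
Step 3 — Convert to polar: |V_total| = 267.7 V, ∠V_total = 28.0°.

V_total = 267.7∠28.0° V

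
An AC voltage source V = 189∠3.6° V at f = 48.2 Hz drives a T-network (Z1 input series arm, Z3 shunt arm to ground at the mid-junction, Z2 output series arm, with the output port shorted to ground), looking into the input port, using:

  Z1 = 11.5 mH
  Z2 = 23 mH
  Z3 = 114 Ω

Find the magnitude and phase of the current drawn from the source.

Step 1 — Angular frequency: ω = 2π·f = 2π·48.2 = 302.8 rad/s.
Step 2 — Component impedances:
  Z1: Z = jωL = j·302.8·0.0115 = 0 + j3.483 Ω
  Z2: Z = jωL = j·302.8·0.023 = 0 + j6.966 Ω
  Z3: Z = R = 114 Ω
Step 3 — With the output port shorted to ground, the output series arm Z2 runs from the junction to ground; the shunt arm Z3 also runs from the junction to ground. They appear in parallel: Z3 || Z2 = 0.424 + j6.94 Ω.
Step 4 — Series with input arm Z1: Z_in = Z1 + (Z3 || Z2) = 0.424 + j10.42 Ω = 10.43∠87.7° Ω.
Step 5 — Source phasor: V = 189∠3.6° V = 188.6 + j11.87 V.
Step 6 — Ohm's law: I = V / Z_total = (188.6 + j11.87) / (0.424 + j10.42) = 1.872 - j18.02 A.
Step 7 — Convert to polar: |I| = 18.12 A, ∠I = -84.1°.

I = 18.12∠-84.1° A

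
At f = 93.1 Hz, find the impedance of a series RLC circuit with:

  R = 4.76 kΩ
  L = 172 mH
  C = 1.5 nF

Step 1 — Angular frequency: ω = 2π·f = 2π·93.1 = 585 rad/s.
Step 2 — Component impedances:
  R: Z = R = 4760 Ω
  L: Z = jωL = j·585·0.172 = 0 + j100.6 Ω
  C: Z = 1/(jωC) = -j/(ω·C) = 0 - j1.14e+06 Ω
Step 3 — Series combination: Z_total = R + L + C = 4760 - j1.14e+06 Ω = 1.14e+06∠-89.8° Ω.

Z = 4760 - j1.14e+06 Ω = 1.14e+06∠-89.8° Ω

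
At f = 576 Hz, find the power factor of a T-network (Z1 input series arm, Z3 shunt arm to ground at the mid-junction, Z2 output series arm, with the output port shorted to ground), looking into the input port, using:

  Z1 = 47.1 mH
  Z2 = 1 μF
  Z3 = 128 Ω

Step 1 — Angular frequency: ω = 2π·f = 2π·576 = 3619 rad/s.
Step 2 — Component impedances:
  Z1: Z = jωL = j·3619·0.0471 = 0 + j170.5 Ω
  Z2: Z = 1/(jωC) = -j/(ω·C) = 0 - j276.3 Ω
  Z3: Z = R = 128 Ω
Step 3 — With the output port shorted to ground, the output series arm Z2 runs from the junction to ground; the shunt arm Z3 also runs from the junction to ground. They appear in parallel: Z3 || Z2 = 105.4 - j48.82 Ω.
Step 4 — Series with input arm Z1: Z_in = Z1 + (Z3 || Z2) = 105.4 + j121.6 Ω = 160.9∠49.1° Ω.
Step 5 — Power factor: PF = cos(φ) = Re(Z)/|Z| = 105.38/160.94 = 0.6548.
Step 6 — Type: Im(Z) = 121.6 ⇒ lagging (phase φ = 49.1°).

PF = 0.6548 (lagging, φ = 49.1°)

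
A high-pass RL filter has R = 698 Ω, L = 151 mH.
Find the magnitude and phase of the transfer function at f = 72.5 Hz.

Step 1 — Angular frequency: ω = 2π·72.5 = 455.5 rad/s.
Step 2 — Transfer function: H(jω) = jωL/(R + jωL).
Step 3 — Numerator jωL = j·68.79; denominator R + jωL = 698 + j68.79.
Step 4 — H = 0.009618 + j0.0976.
Step 5 — Magnitude: |H| = 0.09807 (-20.2 dB); phase: φ = 84.4°.

|H| = 0.09807 (-20.2 dB), φ = 84.4°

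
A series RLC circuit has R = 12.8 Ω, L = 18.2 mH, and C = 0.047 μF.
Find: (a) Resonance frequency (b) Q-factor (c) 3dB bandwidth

Step 1 — Resonance: ω₀ = 1/√(LC) = 1/√(0.0182·4.7e-08) = 3.419e+04 rad/s.
Step 2 — f₀ = ω₀/(2π) = 5442 Hz.
Step 3 — Series Q: Q = ω₀L/R = 3.419e+04·0.0182/12.8 = 48.62.
Step 4 — Bandwidth: Δω = ω₀/Q = 703.3 rad/s; BW = Δω/(2π) = 111.9 Hz.

(a) f₀ = 5442 Hz  (b) Q = 48.62  (c) BW = 111.9 Hz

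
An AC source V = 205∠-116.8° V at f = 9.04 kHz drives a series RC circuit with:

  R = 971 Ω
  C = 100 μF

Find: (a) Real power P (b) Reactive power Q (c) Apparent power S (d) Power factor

Step 1 — Angular frequency: ω = 2π·f = 2π·9040 = 5.68e+04 rad/s.
Step 2 — Component impedances:
  R: Z = R = 971 Ω
  C: Z = 1/(jωC) = -j/(ω·C) = 0 - j0.1761 Ω
Step 3 — Series combination: Z_total = R + C = 971 - j0.1761 Ω = 971∠-0.0° Ω.
Step 4 — Source phasor: V = 205∠-116.8° V = -92.43 - j183 V.
Step 5 — Current: I = V / Z = -0.09516 - j0.1885 A = 0.2111∠-116.8° A.
Step 6 — Complex power: S = V·I* = 43.28 - j0.007847 VA.
Step 7 — Real power: P = Re(S) = 43.28 W.
Step 8 — Reactive power: Q = Im(S) = -0.007847 VAR.
Step 9 — Apparent power: |S| = 43.28 VA.
Step 10 — Power factor: PF = P/|S| = 1 (leading).

(a) P = 43.28 W  (b) Q = -0.007847 VAR  (c) S = 43.28 VA  (d) PF = 1 (leading)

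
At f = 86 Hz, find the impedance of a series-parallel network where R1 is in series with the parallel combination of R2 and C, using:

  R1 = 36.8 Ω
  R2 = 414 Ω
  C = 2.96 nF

Step 1 — Angular frequency: ω = 2π·f = 2π·86 = 540.4 rad/s.
Step 2 — Component impedances:
  R1: Z = R = 36.8 Ω
  R2: Z = R = 414 Ω
  C: Z = 1/(jωC) = -j/(ω·C) = 0 - j6.252e+05 Ω
Step 3 — Parallel branch: R2 || C = 1/(1/R2 + 1/C) = 414 - j0.2741 Ω.
Step 4 — Series with R1: Z_total = R1 + (R2 || C) = 450.8 - j0.2741 Ω = 450.8∠-0.0° Ω.

Z = 450.8 - j0.2741 Ω = 450.8∠-0.0° Ω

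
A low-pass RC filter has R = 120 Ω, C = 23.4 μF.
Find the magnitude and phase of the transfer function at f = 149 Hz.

Step 1 — Angular frequency: ω = 2π·149 = 936.2 rad/s.
Step 2 — Transfer function: H(jω) = 1/(1 + jωRC).
Step 3 — Denominator: 1 + jωRC = 1 + j·936.2·120·2.34e-05 = 1 + j2.629.
Step 4 — H = 0.1264 - j0.3323.
Step 5 — Magnitude: |H| = 0.3555 (-9.0 dB); phase: φ = -69.2°.

|H| = 0.3555 (-9.0 dB), φ = -69.2°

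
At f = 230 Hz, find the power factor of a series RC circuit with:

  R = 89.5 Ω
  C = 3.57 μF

Step 1 — Angular frequency: ω = 2π·f = 2π·230 = 1445 rad/s.
Step 2 — Component impedances:
  R: Z = R = 89.5 Ω
  C: Z = 1/(jωC) = -j/(ω·C) = 0 - j193.8 Ω
Step 3 — Series combination: Z_total = R + C = 89.5 - j193.8 Ω = 213.5∠-65.2° Ω.
Step 4 — Power factor: PF = cos(φ) = Re(Z)/|Z| = 89.5/213.5 = 0.4192.
Step 5 — Type: Im(Z) = -193.8 ⇒ leading (phase φ = -65.2°).

PF = 0.4192 (leading, φ = -65.2°)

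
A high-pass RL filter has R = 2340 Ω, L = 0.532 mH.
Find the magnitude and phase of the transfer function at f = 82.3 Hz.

Step 1 — Angular frequency: ω = 2π·82.3 = 517.1 rad/s.
Step 2 — Transfer function: H(jω) = jωL/(R + jωL).
Step 3 — Numerator jωL = j·0.2751; denominator R + jωL = 2340 + j0.2751.
Step 4 — H = 1.382e-08 + j0.0001176.
Step 5 — Magnitude: |H| = 0.0001176 (-78.6 dB); phase: φ = 90.0°.

|H| = 0.0001176 (-78.6 dB), φ = 90.0°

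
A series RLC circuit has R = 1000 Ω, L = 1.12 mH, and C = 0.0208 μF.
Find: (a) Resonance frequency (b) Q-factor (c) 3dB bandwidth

Step 1 — Resonance condition Im(Z)=0 gives ω₀ = 1/√(LC).
Step 2 — ω₀ = 1/√(0.00112·2.08e-08) = 2.072e+05 rad/s.
Step 3 — f₀ = ω₀/(2π) = 3.297e+04 Hz.
Step 4 — Series Q: Q = ω₀L/R = 2.072e+05·0.00112/1000 = 0.232.
Step 5 — 3dB bandwidth: Δω = ω₀/Q = 8.929e+05 rad/s; BW = Δω/(2π) = 1.421e+05 Hz.

(a) f₀ = 3.297e+04 Hz  (b) Q = 0.232  (c) BW = 1.421e+05 Hz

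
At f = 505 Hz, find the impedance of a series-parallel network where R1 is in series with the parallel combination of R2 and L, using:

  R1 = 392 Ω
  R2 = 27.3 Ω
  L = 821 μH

Step 1 — Angular frequency: ω = 2π·f = 2π·505 = 3173 rad/s.
Step 2 — Component impedances:
  R1: Z = R = 392 Ω
  R2: Z = R = 27.3 Ω
  L: Z = jωL = j·3173·0.000821 = 0 + j2.605 Ω
Step 3 — Parallel branch: R2 || L = 1/(1/R2 + 1/L) = 0.2463 + j2.582 Ω.
Step 4 — Series with R1: Z_total = R1 + (R2 || L) = 392.2 + j2.582 Ω = 392.3∠0.4° Ω.

Z = 392.2 + j2.582 Ω = 392.3∠0.4° Ω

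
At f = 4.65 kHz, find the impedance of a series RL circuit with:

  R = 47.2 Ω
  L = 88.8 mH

Step 1 — Angular frequency: ω = 2π·f = 2π·4650 = 2.922e+04 rad/s.
Step 2 — Component impedances:
  R: Z = R = 47.2 Ω
  L: Z = jωL = j·2.922e+04·0.0888 = 0 + j2594 Ω
Step 3 — Series combination: Z_total = R + L = 47.2 + j2594 Ω = 2595∠89.0° Ω.

Z = 47.2 + j2594 Ω = 2595∠89.0° Ω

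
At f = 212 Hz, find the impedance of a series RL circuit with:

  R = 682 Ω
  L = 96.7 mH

Step 1 — Angular frequency: ω = 2π·f = 2π·212 = 1332 rad/s.
Step 2 — Component impedances:
  R: Z = R = 682 Ω
  L: Z = jωL = j·1332·0.0967 = 0 + j128.8 Ω
Step 3 — Series combination: Z_total = R + L = 682 + j128.8 Ω = 694.1∠10.7° Ω.

Z = 682 + j128.8 Ω = 694.1∠10.7° Ω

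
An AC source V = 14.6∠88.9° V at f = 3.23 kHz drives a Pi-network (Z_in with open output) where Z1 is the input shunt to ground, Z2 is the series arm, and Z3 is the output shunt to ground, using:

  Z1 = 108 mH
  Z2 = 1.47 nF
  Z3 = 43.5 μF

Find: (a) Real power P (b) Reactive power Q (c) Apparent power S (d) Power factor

Step 1 — Angular frequency: ω = 2π·f = 2π·3230 = 2.029e+04 rad/s.
Step 2 — Component impedances:
  Z1: Z = jωL = j·2.029e+04·0.108 = 0 + j2192 Ω
  Z2: Z = 1/(jωC) = -j/(ω·C) = 0 - j3.352e+04 Ω
  Z3: Z = 1/(jωC) = -j/(ω·C) = 0 - j1.133 Ω
Step 3 — With open output, the series arm Z2 and the output shunt Z3 appear in series to ground: Z2 + Z3 = 0 - j3.352e+04 Ω.
Step 4 — Parallel with input shunt Z1: Z_in = Z1 || (Z2 + Z3) = 0 + j2345 Ω = 2345∠90.0° Ω.
Step 5 — Source phasor: V = 14.6∠88.9° V = 0.2803 + j14.6 V.
Step 6 — Current: I = V / Z = 0.006224 - j0.0001195 A = 0.006226∠-1.1° A.
Step 7 — Complex power: S = V·I* = 0 + j0.09089 VA.
Step 8 — Real power: P = Re(S) = 0 W.
Step 9 — Reactive power: Q = Im(S) = 0.09089 VAR.
Step 10 — Apparent power: |S| = 0.09089 VA.
Step 11 — Power factor: PF = P/|S| = 0 (lagging).

(a) P = 0 W  (b) Q = 0.09089 VAR  (c) S = 0.09089 VA  (d) PF = 0 (lagging)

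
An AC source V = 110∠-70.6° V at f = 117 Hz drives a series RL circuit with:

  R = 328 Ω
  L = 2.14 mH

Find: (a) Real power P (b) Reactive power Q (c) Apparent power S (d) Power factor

Step 1 — Angular frequency: ω = 2π·f = 2π·117 = 735.1 rad/s.
Step 2 — Component impedances:
  R: Z = R = 328 Ω
  L: Z = jωL = j·735.1·0.00214 = 0 + j1.573 Ω
Step 3 — Series combination: Z_total = R + L = 328 + j1.573 Ω = 328∠0.3° Ω.
Step 4 — Source phasor: V = 110∠-70.6° V = 36.54 - j103.8 V.
Step 5 — Current: I = V / Z = 0.1099 - j0.3169 A = 0.3354∠-70.9° A.
Step 6 — Complex power: S = V·I* = 36.89 + j0.1769 VA.
Step 7 — Real power: P = Re(S) = 36.89 W.
Step 8 — Reactive power: Q = Im(S) = 0.1769 VAR.
Step 9 — Apparent power: |S| = 36.89 VA.
Step 10 — Power factor: PF = P/|S| = 1 (lagging).

(a) P = 36.89 W  (b) Q = 0.1769 VAR  (c) S = 36.89 VA  (d) PF = 1 (lagging)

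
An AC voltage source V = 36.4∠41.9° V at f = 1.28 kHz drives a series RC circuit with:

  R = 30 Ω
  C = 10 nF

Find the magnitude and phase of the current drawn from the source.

Step 1 — Angular frequency: ω = 2π·f = 2π·1280 = 8042 rad/s.
Step 2 — Component impedances:
  R: Z = R = 30 Ω
  C: Z = 1/(jωC) = -j/(ω·C) = 0 - j1.243e+04 Ω
Step 3 — Series combination: Z_total = R + C = 30 - j1.243e+04 Ω = 1.243e+04∠-89.9° Ω.
Step 4 — Source phasor: V = 36.4∠41.9° V = 27.09 + j24.31 V.
Step 5 — Ohm's law: I = V / Z_total = (27.09 + j24.31) / (30 - j1.243e+04) = -0.00195 + j0.002184 A.
Step 6 — Convert to polar: |I| = 0.002927 A, ∠I = 131.8°.

I = 0.002927∠131.8° A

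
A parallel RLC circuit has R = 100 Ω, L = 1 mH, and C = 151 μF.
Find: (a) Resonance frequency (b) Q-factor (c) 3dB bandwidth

Step 1 — Resonance: ω₀ = 1/√(LC) = 1/√(0.001·0.000151) = 2573 rad/s.
Step 2 — f₀ = ω₀/(2π) = 409.6 Hz.
Step 3 — Parallel Q: Q = R/(ω₀L) = 100/(2573·0.001) = 38.86.
Step 4 — Bandwidth: Δω = ω₀/Q = 66.23 rad/s; BW = Δω/(2π) = 10.54 Hz.

(a) f₀ = 409.6 Hz  (b) Q = 38.86  (c) BW = 10.54 Hz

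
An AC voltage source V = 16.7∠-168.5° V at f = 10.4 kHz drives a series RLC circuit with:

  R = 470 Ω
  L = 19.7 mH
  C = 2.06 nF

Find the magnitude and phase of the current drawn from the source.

Step 1 — Angular frequency: ω = 2π·f = 2π·1.04e+04 = 6.535e+04 rad/s.
Step 2 — Component impedances:
  R: Z = R = 470 Ω
  L: Z = jωL = j·6.535e+04·0.0197 = 0 + j1287 Ω
  C: Z = 1/(jωC) = -j/(ω·C) = 0 - j7429 Ω
Step 3 — Series combination: Z_total = R + L + C = 470 - j6142 Ω = 6159∠-85.6° Ω.
Step 4 — Source phasor: V = 16.7∠-168.5° V = -16.36 - j3.329 V.
Step 5 — Ohm's law: I = V / Z_total = (-16.36 - j3.329) / (470 - j6142) = 0.0003362 - j0.00269 A.
Step 6 — Convert to polar: |I| = 0.002711 A, ∠I = -82.9°.

I = 0.002711∠-82.9° A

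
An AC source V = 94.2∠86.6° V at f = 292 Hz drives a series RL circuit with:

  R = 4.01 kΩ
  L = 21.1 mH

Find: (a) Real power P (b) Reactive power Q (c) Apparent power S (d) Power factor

Step 1 — Angular frequency: ω = 2π·f = 2π·292 = 1835 rad/s.
Step 2 — Component impedances:
  R: Z = R = 4010 Ω
  L: Z = jωL = j·1835·0.0211 = 0 + j38.71 Ω
Step 3 — Series combination: Z_total = R + L = 4010 + j38.71 Ω = 4010∠0.6° Ω.
Step 4 — Source phasor: V = 94.2∠86.6° V = 5.587 + j94.03 V.
Step 5 — Current: I = V / Z = 0.001619 + j0.02343 A = 0.02349∠86.0° A.
Step 6 — Complex power: S = V·I* = 2.213 + j0.02136 VA.
Step 7 — Real power: P = Re(S) = 2.213 W.
Step 8 — Reactive power: Q = Im(S) = 0.02136 VAR.
Step 9 — Apparent power: |S| = 2.213 VA.
Step 10 — Power factor: PF = P/|S| = 1 (lagging).

(a) P = 2.213 W  (b) Q = 0.02136 VAR  (c) S = 2.213 VA  (d) PF = 1 (lagging)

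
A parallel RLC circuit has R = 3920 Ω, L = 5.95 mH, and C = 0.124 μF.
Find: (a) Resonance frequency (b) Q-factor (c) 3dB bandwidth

Step 1 — Resonance: ω₀ = 1/√(LC) = 1/√(0.00595·1.24e-07) = 3.682e+04 rad/s.
Step 2 — f₀ = ω₀/(2π) = 5859 Hz.
Step 3 — Parallel Q: Q = R/(ω₀L) = 3920/(3.682e+04·0.00595) = 17.9.
Step 4 — Bandwidth: Δω = ω₀/Q = 2057 rad/s; BW = Δω/(2π) = 327.4 Hz.

(a) f₀ = 5859 Hz  (b) Q = 17.9  (c) BW = 327.4 Hz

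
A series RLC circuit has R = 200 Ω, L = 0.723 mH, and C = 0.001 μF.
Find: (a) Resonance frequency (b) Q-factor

Step 1 — Resonance condition Im(Z)=0 gives ω₀ = 1/√(LC).
Step 2 — ω₀ = 1/√(0.000723·1e-09) = 1.176e+06 rad/s.
Step 3 — f₀ = ω₀/(2π) = 1.872e+05 Hz.
Step 4 — Series Q: Q = ω₀L/R = 1.176e+06·0.000723/200 = 4.251.

(a) f₀ = 1.872e+05 Hz  (b) Q = 4.251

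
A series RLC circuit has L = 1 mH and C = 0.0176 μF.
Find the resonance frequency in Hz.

Step 1 — Resonance condition Im(Z)=0 gives ω₀ = 1/√(LC).
Step 2 — ω₀ = 1/√(0.001·1.76e-08) = 2.384e+05 rad/s.
Step 3 — f₀ = ω₀/(2π) = 3.794e+04 Hz.

f₀ = 3.794e+04 Hz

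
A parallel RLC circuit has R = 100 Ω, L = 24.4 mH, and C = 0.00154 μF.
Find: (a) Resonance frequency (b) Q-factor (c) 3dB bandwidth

Step 1 — Resonance: ω₀ = 1/√(LC) = 1/√(0.0244·1.54e-09) = 1.631e+05 rad/s.
Step 2 — f₀ = ω₀/(2π) = 2.596e+04 Hz.
Step 3 — Parallel Q: Q = R/(ω₀L) = 100/(1.631e+05·0.0244) = 0.02512.
Step 4 — Bandwidth: Δω = ω₀/Q = 6.494e+06 rad/s; BW = Δω/(2π) = 1.033e+06 Hz.

(a) f₀ = 2.596e+04 Hz  (b) Q = 0.02512  (c) BW = 1.033e+06 Hz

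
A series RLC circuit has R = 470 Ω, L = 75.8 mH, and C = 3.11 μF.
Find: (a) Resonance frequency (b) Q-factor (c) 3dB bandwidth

Step 1 — Resonance: ω₀ = 1/√(LC) = 1/√(0.0758·3.11e-06) = 2060 rad/s.
Step 2 — f₀ = ω₀/(2π) = 327.8 Hz.
Step 3 — Series Q: Q = ω₀L/R = 2060·0.0758/470 = 0.3322.
Step 4 — Bandwidth: Δω = ω₀/Q = 6201 rad/s; BW = Δω/(2π) = 986.8 Hz.

(a) f₀ = 327.8 Hz  (b) Q = 0.3322  (c) BW = 986.8 Hz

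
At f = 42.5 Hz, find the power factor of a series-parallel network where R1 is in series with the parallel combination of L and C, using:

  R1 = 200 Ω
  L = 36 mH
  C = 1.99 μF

Step 1 — Angular frequency: ω = 2π·f = 2π·42.5 = 267 rad/s.
Step 2 — Component impedances:
  R1: Z = R = 200 Ω
  L: Z = jωL = j·267·0.036 = 0 + j9.613 Ω
  C: Z = 1/(jωC) = -j/(ω·C) = 0 - j1882 Ω
Step 3 — Parallel branch: L || C = 1/(1/L + 1/C) = 0 + j9.663 Ω.
Step 4 — Series with R1: Z_total = R1 + (L || C) = 200 + j9.663 Ω = 200.2∠2.8° Ω.
Step 5 — Power factor: PF = cos(φ) = Re(Z)/|Z| = 200/200.233 = 0.9988.
Step 6 — Type: Im(Z) = 9.663 ⇒ lagging (phase φ = 2.8°).

PF = 0.9988 (lagging, φ = 2.8°)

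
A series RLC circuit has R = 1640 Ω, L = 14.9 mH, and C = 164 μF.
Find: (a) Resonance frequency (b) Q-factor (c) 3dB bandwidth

Step 1 — Resonance: ω₀ = 1/√(LC) = 1/√(0.0149·0.000164) = 639.7 rad/s.
Step 2 — f₀ = ω₀/(2π) = 101.8 Hz.
Step 3 — Series Q: Q = ω₀L/R = 639.7·0.0149/1640 = 0.005812.
Step 4 — Bandwidth: Δω = ω₀/Q = 1.101e+05 rad/s; BW = Δω/(2π) = 1.752e+04 Hz.

(a) f₀ = 101.8 Hz  (b) Q = 0.005812  (c) BW = 1.752e+04 Hz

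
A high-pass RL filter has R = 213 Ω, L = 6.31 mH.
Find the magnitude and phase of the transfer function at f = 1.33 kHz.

Step 1 — Angular frequency: ω = 2π·1330 = 8357 rad/s.
Step 2 — Transfer function: H(jω) = jωL/(R + jωL).
Step 3 — Numerator jωL = j·52.73; denominator R + jωL = 213 + j52.73.
Step 4 — H = 0.05775 + j0.2333.
Step 5 — Magnitude: |H| = 0.2403 (-12.4 dB); phase: φ = 76.1°.

|H| = 0.2403 (-12.4 dB), φ = 76.1°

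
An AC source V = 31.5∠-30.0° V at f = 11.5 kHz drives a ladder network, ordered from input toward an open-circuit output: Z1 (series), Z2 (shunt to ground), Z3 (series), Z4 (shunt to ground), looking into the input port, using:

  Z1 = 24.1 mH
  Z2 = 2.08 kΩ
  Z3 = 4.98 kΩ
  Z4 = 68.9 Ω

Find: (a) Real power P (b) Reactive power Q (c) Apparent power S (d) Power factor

Step 1 — Angular frequency: ω = 2π·f = 2π·1.15e+04 = 7.226e+04 rad/s.
Step 2 — Component impedances:
  Z1: Z = jωL = j·7.226e+04·0.0241 = 0 + j1741 Ω
  Z2: Z = R = 2080 Ω
  Z3: Z = R = 4980 Ω
  Z4: Z = R = 68.9 Ω
Step 3 — Ladder network (open output): work backward from the far end, alternating series and parallel combinations. Z_in = 1473 + j1741 Ω = 2281∠49.8° Ω.
Step 4 — Source phasor: V = 31.5∠-30.0° V = 27.28 - j15.75 V.
Step 5 — Current: I = V / Z = 0.002453 - j0.01359 A = 0.01381∠-79.8° A.
Step 6 — Complex power: S = V·I* = 0.281 + j0.3321 VA.
Step 7 — Real power: P = Re(S) = 0.281 W.
Step 8 — Reactive power: Q = Im(S) = 0.3321 VAR.
Step 9 — Apparent power: |S| = 0.435 VA.
Step 10 — Power factor: PF = P/|S| = 0.6458 (lagging).

(a) P = 0.281 W  (b) Q = 0.3321 VAR  (c) S = 0.435 VA  (d) PF = 0.6458 (lagging)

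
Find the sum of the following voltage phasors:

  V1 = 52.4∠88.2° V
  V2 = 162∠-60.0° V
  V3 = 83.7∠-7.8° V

Step 1 — Convert each phasor to rectangular form:
  V1 = 52.4·(cos(88.2°) + j·sin(88.2°)) = 1.646 + j52.37 V
  V2 = 162·(cos(-60.0°) + j·sin(-60.0°)) = 81 - j140.3 V
  V3 = 83.7·(cos(-7.8°) + j·sin(-7.8°)) = 82.93 - j11.36 V
Step 2 — Sum components: V_total = 165.6 - j99.28 V.
Step 3 — Convert to polar: |V_total| = 193.1 V, ∠V_total = -30.9°.

V_total = 193.1∠-30.9° V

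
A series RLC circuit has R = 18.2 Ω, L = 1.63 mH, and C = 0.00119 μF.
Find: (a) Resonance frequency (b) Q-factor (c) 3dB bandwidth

Step 1 — Resonance condition Im(Z)=0 gives ω₀ = 1/√(LC).
Step 2 — ω₀ = 1/√(0.00163·1.19e-09) = 7.18e+05 rad/s.
Step 3 — f₀ = ω₀/(2π) = 1.143e+05 Hz.
Step 4 — Series Q: Q = ω₀L/R = 7.18e+05·0.00163/18.2 = 64.31.
Step 5 — 3dB bandwidth: Δω = ω₀/Q = 1.117e+04 rad/s; BW = Δω/(2π) = 1777 Hz.

(a) f₀ = 1.143e+05 Hz  (b) Q = 64.31  (c) BW = 1777 Hz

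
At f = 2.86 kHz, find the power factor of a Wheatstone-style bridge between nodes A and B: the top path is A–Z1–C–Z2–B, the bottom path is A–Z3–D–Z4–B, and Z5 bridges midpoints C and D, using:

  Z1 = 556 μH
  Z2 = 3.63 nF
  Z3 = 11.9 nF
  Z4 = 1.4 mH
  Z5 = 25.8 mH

Step 1 — Angular frequency: ω = 2π·f = 2π·2860 = 1.797e+04 rad/s.
Step 2 — Component impedances:
  Z1: Z = jωL = j·1.797e+04·0.000556 = 0 + j9.991 Ω
  Z2: Z = 1/(jωC) = -j/(ω·C) = 0 - j1.533e+04 Ω
  Z3: Z = 1/(jωC) = -j/(ω·C) = 0 - j4676 Ω
  Z4: Z = jωL = j·1.797e+04·0.0014 = 0 + j25.16 Ω
  Z5: Z = jωL = j·1.797e+04·0.0258 = 0 + j463.6 Ω
Step 3 — Bridge requires nodal analysis (the Z5 bridge couples midpoints C and D, so the two paths cannot be reduced to a simple series/parallel combination). Setting node B to ground and injecting 1 A at node A, the 3-node admittance system at A, C, D solves to V_A = Z_AB = 0 + j571.9 Ω = 571.9∠90.0° Ω.
Step 4 — Power factor: PF = cos(φ) = Re(Z)/|Z| = 0/571.9 = 0.
Step 5 — Type: Im(Z) = 571.9 ⇒ lagging (phase φ = 90.0°).

PF = 0 (lagging, φ = 90.0°)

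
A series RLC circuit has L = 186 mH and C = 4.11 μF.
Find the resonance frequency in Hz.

Step 1 — Resonance condition Im(Z)=0 gives ω₀ = 1/√(LC).
Step 2 — ω₀ = 1/√(0.186·4.11e-06) = 1144 rad/s.
Step 3 — f₀ = ω₀/(2π) = 182 Hz.

f₀ = 182 Hz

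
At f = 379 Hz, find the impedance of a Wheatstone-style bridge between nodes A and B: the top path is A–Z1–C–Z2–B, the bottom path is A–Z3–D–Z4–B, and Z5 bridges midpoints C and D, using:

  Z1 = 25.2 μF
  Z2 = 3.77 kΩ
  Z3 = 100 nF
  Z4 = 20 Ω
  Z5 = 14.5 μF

Step 1 — Angular frequency: ω = 2π·f = 2π·379 = 2381 rad/s.
Step 2 — Component impedances:
  Z1: Z = 1/(jωC) = -j/(ω·C) = 0 - j16.66 Ω
  Z2: Z = R = 3770 Ω
  Z3: Z = 1/(jωC) = -j/(ω·C) = 0 - j4199 Ω
  Z4: Z = R = 20 Ω
  Z5: Z = 1/(jωC) = -j/(ω·C) = 0 - j28.96 Ω
Step 3 — Bridge requires nodal analysis (the Z5 bridge couples midpoints C and D, so the two paths cannot be reduced to a simple series/parallel combination). Setting node B to ground and injecting 1 A at node A, the 3-node admittance system at A, C, D solves to V_A = Z_AB = 20.11 - j44.83 Ω = 49.13∠-65.8° Ω.

Z = 20.11 - j44.83 Ω = 49.13∠-65.8° Ω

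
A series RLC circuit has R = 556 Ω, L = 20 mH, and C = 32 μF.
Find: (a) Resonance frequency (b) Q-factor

Step 1 — Resonance condition Im(Z)=0 gives ω₀ = 1/√(LC).
Step 2 — ω₀ = 1/√(0.02·3.2e-05) = 1250 rad/s.
Step 3 — f₀ = ω₀/(2π) = 198.9 Hz.
Step 4 — Series Q: Q = ω₀L/R = 1250·0.02/556 = 0.04496.

(a) f₀ = 198.9 Hz  (b) Q = 0.04496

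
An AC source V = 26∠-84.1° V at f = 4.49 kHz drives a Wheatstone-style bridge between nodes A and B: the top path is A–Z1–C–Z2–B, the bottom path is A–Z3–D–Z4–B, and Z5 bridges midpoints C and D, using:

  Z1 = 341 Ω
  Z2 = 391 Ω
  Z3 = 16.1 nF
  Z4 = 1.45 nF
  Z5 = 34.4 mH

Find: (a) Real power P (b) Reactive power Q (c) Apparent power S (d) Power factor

Step 1 — Angular frequency: ω = 2π·f = 2π·4490 = 2.821e+04 rad/s.
Step 2 — Component impedances:
  Z1: Z = R = 341 Ω
  Z2: Z = R = 391 Ω
  Z3: Z = 1/(jωC) = -j/(ω·C) = 0 - j2202 Ω
  Z4: Z = 1/(jωC) = -j/(ω·C) = 0 - j2.445e+04 Ω
  Z5: Z = jωL = j·2.821e+04·0.0344 = 0 + j970.5 Ω
Step 3 — Bridge requires nodal analysis (the Z5 bridge couples midpoints C and D, so the two paths cannot be reduced to a simple series/parallel combination). Setting node B to ground and injecting 1 A at node A, the 3-node admittance system at A, C, D solves to V_A = Z_AB = 708.5 - j88.41 Ω = 714∠-7.1° Ω.
Step 4 — Source phasor: V = 26∠-84.1° V = 2.673 - j25.86 V.
Step 5 — Current: I = V / Z = 0.008199 - j0.03548 A = 0.03641∠-77.0° A.
Step 6 — Complex power: S = V·I* = 0.9394 - j0.1172 VA.
Step 7 — Real power: P = Re(S) = 0.9394 W.
Step 8 — Reactive power: Q = Im(S) = -0.1172 VAR.
Step 9 — Apparent power: |S| = 0.9467 VA.
Step 10 — Power factor: PF = P/|S| = 0.9923 (leading).

(a) P = 0.9394 W  (b) Q = -0.1172 VAR  (c) S = 0.9467 VA  (d) PF = 0.9923 (leading)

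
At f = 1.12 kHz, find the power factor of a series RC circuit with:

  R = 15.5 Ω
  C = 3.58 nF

Step 1 — Angular frequency: ω = 2π·f = 2π·1120 = 7037 rad/s.
Step 2 — Component impedances:
  R: Z = R = 15.5 Ω
  C: Z = 1/(jωC) = -j/(ω·C) = 0 - j3.969e+04 Ω
Step 3 — Series combination: Z_total = R + C = 15.5 - j3.969e+04 Ω = 3.969e+04∠-90.0° Ω.
Step 4 — Power factor: PF = cos(φ) = Re(Z)/|Z| = 15.5/3.969e+04 = 0.0003905.
Step 5 — Type: Im(Z) = -3.969e+04 ⇒ leading (phase φ = -90.0°).

PF = 0.0003905 (leading, φ = -90.0°)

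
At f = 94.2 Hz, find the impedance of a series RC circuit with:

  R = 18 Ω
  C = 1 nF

Step 1 — Angular frequency: ω = 2π·f = 2π·94.2 = 591.9 rad/s.
Step 2 — Component impedances:
  R: Z = R = 18 Ω
  C: Z = 1/(jωC) = -j/(ω·C) = 0 - j1.69e+06 Ω
Step 3 — Series combination: Z_total = R + C = 18 - j1.69e+06 Ω = 1.69e+06∠-90.0° Ω.

Z = 18 - j1.69e+06 Ω = 1.69e+06∠-90.0° Ω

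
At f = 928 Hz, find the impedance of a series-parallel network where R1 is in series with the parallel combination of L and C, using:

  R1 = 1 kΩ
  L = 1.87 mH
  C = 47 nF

Step 1 — Angular frequency: ω = 2π·f = 2π·928 = 5831 rad/s.
Step 2 — Component impedances:
  R1: Z = R = 1000 Ω
  L: Z = jωL = j·5831·0.00187 = 0 + j10.9 Ω
  C: Z = 1/(jωC) = -j/(ω·C) = 0 - j3649 Ω
Step 3 — Parallel branch: L || C = 1/(1/L + 1/C) = 0 + j10.94 Ω.
Step 4 — Series with R1: Z_total = R1 + (L || C) = 1000 + j10.94 Ω = 1000∠0.6° Ω.

Z = 1000 + j10.94 Ω = 1000∠0.6° Ω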